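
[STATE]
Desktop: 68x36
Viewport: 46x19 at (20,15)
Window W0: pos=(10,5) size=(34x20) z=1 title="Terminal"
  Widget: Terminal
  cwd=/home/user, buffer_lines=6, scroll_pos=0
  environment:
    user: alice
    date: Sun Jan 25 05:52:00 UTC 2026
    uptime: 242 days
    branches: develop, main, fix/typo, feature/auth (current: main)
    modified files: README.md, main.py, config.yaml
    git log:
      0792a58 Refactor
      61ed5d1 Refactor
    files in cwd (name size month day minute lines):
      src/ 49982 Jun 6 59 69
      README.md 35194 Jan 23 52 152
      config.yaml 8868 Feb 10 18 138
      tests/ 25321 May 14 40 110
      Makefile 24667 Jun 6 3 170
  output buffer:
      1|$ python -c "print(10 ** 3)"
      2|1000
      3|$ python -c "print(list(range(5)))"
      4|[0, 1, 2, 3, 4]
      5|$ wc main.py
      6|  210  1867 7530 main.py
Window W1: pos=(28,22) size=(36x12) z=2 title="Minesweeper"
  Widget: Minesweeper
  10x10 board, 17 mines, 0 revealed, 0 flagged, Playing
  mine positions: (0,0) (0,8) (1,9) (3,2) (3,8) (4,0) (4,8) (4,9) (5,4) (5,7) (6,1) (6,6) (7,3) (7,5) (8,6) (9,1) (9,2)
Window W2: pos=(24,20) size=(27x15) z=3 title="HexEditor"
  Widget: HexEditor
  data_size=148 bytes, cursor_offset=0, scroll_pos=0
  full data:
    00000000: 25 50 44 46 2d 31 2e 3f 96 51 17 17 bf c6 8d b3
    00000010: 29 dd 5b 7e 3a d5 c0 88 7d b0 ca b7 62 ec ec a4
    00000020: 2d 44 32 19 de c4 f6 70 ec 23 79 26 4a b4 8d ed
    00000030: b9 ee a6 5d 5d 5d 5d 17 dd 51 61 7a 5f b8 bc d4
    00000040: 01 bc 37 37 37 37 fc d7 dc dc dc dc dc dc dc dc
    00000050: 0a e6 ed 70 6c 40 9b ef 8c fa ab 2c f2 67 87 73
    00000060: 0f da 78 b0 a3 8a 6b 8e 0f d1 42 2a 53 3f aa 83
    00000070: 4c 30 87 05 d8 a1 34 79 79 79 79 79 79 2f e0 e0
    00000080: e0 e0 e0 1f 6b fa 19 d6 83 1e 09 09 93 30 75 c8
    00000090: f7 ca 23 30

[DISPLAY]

                       ┃                      
                       ┃                      
                       ┃                      
                       ┃                      
                       ┃                      
    ┏━━━━━━━━━━━━━━━━━━━━━━━━━┓               
    ┃ HexEditor               ┃               
    ┠─────────────────────────┨━━━━━━━━━━━━┓  
    ┃00000000  25 50 44 46 2d ┃            ┃  
━━━━┃00000010  29 dd 5b 7e 3a ┃────────────┨  
    ┃00000020  2d 44 32 19 de ┃            ┃  
    ┃00000030  b9 ee a6 5d 5d ┃            ┃  
    ┃00000040  01 bc 37 37 37 ┃            ┃  
    ┃00000050  0a e6 ed 70 6c ┃            ┃  
    ┃00000060  0f da 78 b0 a3 ┃            ┃  
    ┃00000070  4c 30 87 05 d8 ┃            ┃  
    ┃00000080  e0 e0 e0 1f 6b ┃            ┃  
    ┃00000090  f7 ca 23 30    ┃            ┃  
    ┃                         ┃━━━━━━━━━━━━┛  


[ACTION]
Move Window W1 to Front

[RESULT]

                       ┃                      
                       ┃                      
                       ┃                      
                       ┃                      
                       ┃                      
    ┏━━━━━━━━━━━━━━━━━━━━━━━━━┓               
    ┃ HexEditor               ┃               
    ┠───┏━━━━━━━━━━━━━━━━━━━━━━━━━━━━━━━━━━┓  
    ┃000┃ Minesweeper                      ┃  
━━━━┃000┠──────────────────────────────────┨  
    ┃000┃■■■■■■■■■■                        ┃  
    ┃000┃■■■■■■■■■■                        ┃  
    ┃000┃■■■■■■■■■■                        ┃  
    ┃000┃■■■■■■■■■■                        ┃  
    ┃000┃■■■■■■■■■■                        ┃  
    ┃000┃■■■■■■■■■■                        ┃  
    ┃000┃■■■■■■■■■■                        ┃  
    ┃000┃■■■■■■■■■■                        ┃  
    ┃   ┗━━━━━━━━━━━━━━━━━━━━━━━━━━━━━━━━━━┛  


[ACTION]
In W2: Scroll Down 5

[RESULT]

                       ┃                      
                       ┃                      
                       ┃                      
                       ┃                      
                       ┃                      
    ┏━━━━━━━━━━━━━━━━━━━━━━━━━┓               
    ┃ HexEditor               ┃               
    ┠───┏━━━━━━━━━━━━━━━━━━━━━━━━━━━━━━━━━━┓  
    ┃000┃ Minesweeper                      ┃  
━━━━┃000┠──────────────────────────────────┨  
    ┃000┃■■■■■■■■■■                        ┃  
    ┃000┃■■■■■■■■■■                        ┃  
    ┃000┃■■■■■■■■■■                        ┃  
    ┃   ┃■■■■■■■■■■                        ┃  
    ┃   ┃■■■■■■■■■■                        ┃  
    ┃   ┃■■■■■■■■■■                        ┃  
    ┃   ┃■■■■■■■■■■                        ┃  
    ┃   ┃■■■■■■■■■■                        ┃  
    ┃   ┗━━━━━━━━━━━━━━━━━━━━━━━━━━━━━━━━━━┛  


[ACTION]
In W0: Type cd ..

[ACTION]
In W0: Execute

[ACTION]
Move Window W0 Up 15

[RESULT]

                       ┃                      
                       ┃                      
                       ┃                      
                       ┃                      
━━━━━━━━━━━━━━━━━━━━━━━┛                      
    ┏━━━━━━━━━━━━━━━━━━━━━━━━━┓               
    ┃ HexEditor               ┃               
    ┠───┏━━━━━━━━━━━━━━━━━━━━━━━━━━━━━━━━━━┓  
    ┃000┃ Minesweeper                      ┃  
    ┃000┠──────────────────────────────────┨  
    ┃000┃■■■■■■■■■■                        ┃  
    ┃000┃■■■■■■■■■■                        ┃  
    ┃000┃■■■■■■■■■■                        ┃  
    ┃   ┃■■■■■■■■■■                        ┃  
    ┃   ┃■■■■■■■■■■                        ┃  
    ┃   ┃■■■■■■■■■■                        ┃  
    ┃   ┃■■■■■■■■■■                        ┃  
    ┃   ┃■■■■■■■■■■                        ┃  
    ┃   ┗━━━━━━━━━━━━━━━━━━━━━━━━━━━━━━━━━━┛  


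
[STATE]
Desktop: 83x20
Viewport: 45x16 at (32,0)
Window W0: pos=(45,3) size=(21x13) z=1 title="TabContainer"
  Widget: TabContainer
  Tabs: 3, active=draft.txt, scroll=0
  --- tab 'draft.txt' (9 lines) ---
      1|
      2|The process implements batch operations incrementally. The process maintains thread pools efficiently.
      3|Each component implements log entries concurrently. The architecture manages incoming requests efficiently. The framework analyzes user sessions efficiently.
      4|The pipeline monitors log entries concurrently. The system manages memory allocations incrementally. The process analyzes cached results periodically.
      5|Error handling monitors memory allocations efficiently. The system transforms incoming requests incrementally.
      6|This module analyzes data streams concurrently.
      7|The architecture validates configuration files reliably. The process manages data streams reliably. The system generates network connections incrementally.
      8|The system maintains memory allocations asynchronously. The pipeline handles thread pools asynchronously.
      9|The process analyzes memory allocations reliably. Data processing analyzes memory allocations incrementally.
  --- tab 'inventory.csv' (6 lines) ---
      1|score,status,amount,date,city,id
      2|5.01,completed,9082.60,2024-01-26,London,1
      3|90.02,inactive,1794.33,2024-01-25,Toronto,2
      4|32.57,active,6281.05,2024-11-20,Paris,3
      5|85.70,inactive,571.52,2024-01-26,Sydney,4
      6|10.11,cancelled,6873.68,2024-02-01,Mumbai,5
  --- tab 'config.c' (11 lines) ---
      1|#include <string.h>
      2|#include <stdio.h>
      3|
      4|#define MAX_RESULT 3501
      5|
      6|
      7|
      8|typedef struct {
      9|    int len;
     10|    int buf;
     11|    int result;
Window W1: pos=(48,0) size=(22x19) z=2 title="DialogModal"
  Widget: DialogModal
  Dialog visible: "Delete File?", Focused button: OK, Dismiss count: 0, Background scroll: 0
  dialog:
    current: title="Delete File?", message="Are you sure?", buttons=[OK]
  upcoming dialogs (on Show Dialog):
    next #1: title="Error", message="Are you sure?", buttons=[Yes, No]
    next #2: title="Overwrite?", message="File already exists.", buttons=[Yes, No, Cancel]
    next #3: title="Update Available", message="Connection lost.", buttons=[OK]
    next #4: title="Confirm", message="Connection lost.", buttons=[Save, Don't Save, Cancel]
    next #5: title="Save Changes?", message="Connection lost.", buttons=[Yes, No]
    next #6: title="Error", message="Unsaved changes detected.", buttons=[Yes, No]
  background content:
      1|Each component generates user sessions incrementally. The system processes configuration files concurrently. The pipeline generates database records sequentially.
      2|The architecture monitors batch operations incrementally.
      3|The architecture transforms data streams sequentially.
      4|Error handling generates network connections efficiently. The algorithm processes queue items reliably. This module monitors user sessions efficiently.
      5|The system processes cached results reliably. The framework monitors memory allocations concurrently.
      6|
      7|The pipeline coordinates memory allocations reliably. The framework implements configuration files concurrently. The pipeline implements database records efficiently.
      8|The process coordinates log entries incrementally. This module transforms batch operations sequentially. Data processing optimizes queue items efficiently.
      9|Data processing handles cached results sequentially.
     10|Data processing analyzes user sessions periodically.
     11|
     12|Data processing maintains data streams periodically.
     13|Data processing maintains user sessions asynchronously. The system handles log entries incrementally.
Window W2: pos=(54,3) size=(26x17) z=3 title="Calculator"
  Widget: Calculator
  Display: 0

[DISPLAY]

                ┏━━━━━━━━━━━━━━━━━━━━┓       
                ┃ DialogModal        ┃       
                ┠────────────────────┨       
             ┏━━┃Each ┏━━━━━━━━━━━━━━━━━━━━━━
             ┃ T┃The a┃ Calculator           
             ┠──┃The a┠──────────────────────
             ┃[d┃Error┃                      
             ┃──┃The s┃┌───┬───┬───┬───┐     
             ┃  ┃  ┌──┃│ 7 │ 8 │ 9 │ ÷ │     
             ┃Th┃Th│ D┃├───┼───┼───┼───┤     
             ┃Ea┃Th│Ar┃│ 4 │ 5 │ 6 │ × │     
             ┃Th┃Da│  ┃├───┼───┼───┼───┤     
             ┃Er┃Da└──┃│ 1 │ 2 │ 3 │ - │     
             ┃Th┃     ┃├───┼───┼───┼───┤     
             ┃Th┃Data ┃│ 0 │ . │ = │ + │     
             ┗━━┃Data ┃├───┼───┼───┼───┤     


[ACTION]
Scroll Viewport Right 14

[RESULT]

          ┏━━━━━━━━━━━━━━━━━━━━┓             
          ┃ DialogModal        ┃             
          ┠────────────────────┨             
       ┏━━┃Each ┏━━━━━━━━━━━━━━━━━━━━━━━━┓   
       ┃ T┃The a┃ Calculator             ┃   
       ┠──┃The a┠────────────────────────┨   
       ┃[d┃Error┃                       0┃   
       ┃──┃The s┃┌───┬───┬───┬───┐       ┃   
       ┃  ┃  ┌──┃│ 7 │ 8 │ 9 │ ÷ │       ┃   
       ┃Th┃Th│ D┃├───┼───┼───┼───┤       ┃   
       ┃Ea┃Th│Ar┃│ 4 │ 5 │ 6 │ × │       ┃   
       ┃Th┃Da│  ┃├───┼───┼───┼───┤       ┃   
       ┃Er┃Da└──┃│ 1 │ 2 │ 3 │ - │       ┃   
       ┃Th┃     ┃├───┼───┼───┼───┤       ┃   
       ┃Th┃Data ┃│ 0 │ . │ = │ + │       ┃   
       ┗━━┃Data ┃├───┼───┼───┼───┤       ┃   


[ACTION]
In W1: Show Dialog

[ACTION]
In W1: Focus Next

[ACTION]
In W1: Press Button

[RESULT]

          ┏━━━━━━━━━━━━━━━━━━━━┓             
          ┃ DialogModal        ┃             
          ┠────────────────────┨             
       ┏━━┃Each ┏━━━━━━━━━━━━━━━━━━━━━━━━┓   
       ┃ T┃The a┃ Calculator             ┃   
       ┠──┃The a┠────────────────────────┨   
       ┃[d┃Error┃                       0┃   
       ┃──┃The s┃┌───┬───┬───┬───┐       ┃   
       ┃  ┃     ┃│ 7 │ 8 │ 9 │ ÷ │       ┃   
       ┃Th┃The p┃├───┼───┼───┼───┤       ┃   
       ┃Ea┃The p┃│ 4 │ 5 │ 6 │ × │       ┃   
       ┃Th┃Data ┃├───┼───┼───┼───┤       ┃   
       ┃Er┃Data ┃│ 1 │ 2 │ 3 │ - │       ┃   
       ┃Th┃     ┃├───┼───┼───┼───┤       ┃   
       ┃Th┃Data ┃│ 0 │ . │ = │ + │       ┃   
       ┗━━┃Data ┃├───┼───┼───┼───┤       ┃   


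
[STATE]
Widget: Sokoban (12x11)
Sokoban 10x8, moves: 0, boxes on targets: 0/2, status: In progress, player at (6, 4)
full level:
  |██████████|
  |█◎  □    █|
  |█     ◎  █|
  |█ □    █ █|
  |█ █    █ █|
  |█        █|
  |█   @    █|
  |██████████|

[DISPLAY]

██████████  
█◎  □    █  
█     ◎  █  
█ □    █ █  
█ █    █ █  
█        █  
█   @    █  
██████████  
Moves: 0  0/
            
            


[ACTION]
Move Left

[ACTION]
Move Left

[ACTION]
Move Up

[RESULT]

██████████  
█◎  □    █  
█     ◎  █  
█ □    █ █  
█ █    █ █  
█ @      █  
█        █  
██████████  
Moves: 3  0/
            
            


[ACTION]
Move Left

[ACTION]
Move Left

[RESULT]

██████████  
█◎  □    █  
█     ◎  █  
█ □    █ █  
█ █    █ █  
█@       █  
█        █  
██████████  
Moves: 4  0/
            
            


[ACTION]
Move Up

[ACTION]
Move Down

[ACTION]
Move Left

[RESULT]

██████████  
█◎  □    █  
█     ◎  █  
█ □    █ █  
█ █    █ █  
█@       █  
█        █  
██████████  
Moves: 6  0/
            
            


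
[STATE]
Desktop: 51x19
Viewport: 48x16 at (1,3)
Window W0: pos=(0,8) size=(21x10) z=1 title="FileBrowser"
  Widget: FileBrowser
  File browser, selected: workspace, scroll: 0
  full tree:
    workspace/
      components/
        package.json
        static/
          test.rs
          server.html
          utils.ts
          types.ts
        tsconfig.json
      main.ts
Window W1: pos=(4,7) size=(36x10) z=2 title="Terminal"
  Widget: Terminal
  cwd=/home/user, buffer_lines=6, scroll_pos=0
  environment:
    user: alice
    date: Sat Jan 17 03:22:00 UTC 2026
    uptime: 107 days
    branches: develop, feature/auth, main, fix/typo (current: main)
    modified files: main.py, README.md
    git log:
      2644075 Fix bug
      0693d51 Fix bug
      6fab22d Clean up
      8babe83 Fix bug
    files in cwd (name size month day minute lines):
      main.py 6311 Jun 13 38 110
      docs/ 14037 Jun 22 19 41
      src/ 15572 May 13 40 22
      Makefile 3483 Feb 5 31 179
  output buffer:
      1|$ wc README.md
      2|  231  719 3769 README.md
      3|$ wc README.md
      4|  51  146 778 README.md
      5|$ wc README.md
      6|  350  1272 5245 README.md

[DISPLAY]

                                                
                                                
                                                
                                                
   ┏━━━━━━━━━━━━━━━━━━━━━━━━━━━━━━━━━━┓         
━━━┃ Terminal                         ┃         
 Fi┠──────────────────────────────────┨         
───┃$ wc README.md                    ┃         
> [┃  231  719 3769 README.md         ┃         
   ┃$ wc README.md                    ┃         
   ┃  51  146 778 README.md           ┃         
   ┃$ wc README.md                    ┃         
   ┃  350  1272 5245 README.md        ┃         
   ┗━━━━━━━━━━━━━━━━━━━━━━━━━━━━━━━━━━┛         
━━━━━━━━━━━━━━━━━━━┛                            
                                                


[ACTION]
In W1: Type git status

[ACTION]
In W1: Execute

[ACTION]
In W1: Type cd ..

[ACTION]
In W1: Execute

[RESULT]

                                                
                                                
                                                
                                                
   ┏━━━━━━━━━━━━━━━━━━━━━━━━━━━━━━━━━━┓         
━━━┃ Terminal                         ┃         
 Fi┠──────────────────────────────────┨         
───┃                                  ┃         
> [┃        modified:   main.py       ┃         
   ┃        modified:   README.md     ┃         
   ┃$ cd ..                           ┃         
   ┃                                  ┃         
   ┃$ █                               ┃         
   ┗━━━━━━━━━━━━━━━━━━━━━━━━━━━━━━━━━━┛         
━━━━━━━━━━━━━━━━━━━┛                            
                                                


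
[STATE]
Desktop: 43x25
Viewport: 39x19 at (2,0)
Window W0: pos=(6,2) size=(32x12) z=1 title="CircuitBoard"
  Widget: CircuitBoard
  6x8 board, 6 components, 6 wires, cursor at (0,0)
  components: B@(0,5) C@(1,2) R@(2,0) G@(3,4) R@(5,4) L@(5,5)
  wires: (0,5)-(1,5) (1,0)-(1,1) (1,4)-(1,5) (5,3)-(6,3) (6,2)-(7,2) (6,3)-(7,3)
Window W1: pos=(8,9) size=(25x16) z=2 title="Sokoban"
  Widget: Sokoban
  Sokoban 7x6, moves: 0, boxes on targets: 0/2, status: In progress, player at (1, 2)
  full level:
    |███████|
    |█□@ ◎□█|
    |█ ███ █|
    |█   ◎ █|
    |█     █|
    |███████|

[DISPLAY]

                                       
                                       
    ┏━━━━━━━━━━━━━━━━━━━━━━━━━━━━━━┓   
    ┃ CircuitBoard                 ┃   
    ┠──────────────────────────────┨   
    ┃   0 1 2 3 4 5                ┃   
    ┃0  [.]                  B     ┃   
    ┃                        │     ┃   
    ┃1   · ─ ·   C       · ─ ·     ┃   
    ┃ ┏━━━━━━━━━━━━━━━━━━━━━━━┓    ┃   
    ┃2┃ Sokoban               ┃    ┃   
    ┃ ┠───────────────────────┨    ┃   
    ┃3┃███████                ┃    ┃   
    ┗━┃█□@ ◎□█                ┃━━━━┛   
      ┃█ ███ █                ┃        
      ┃█   ◎ █                ┃        
      ┃█     █                ┃        
      ┃███████                ┃        
      ┃Moves: 0  0/2          ┃        


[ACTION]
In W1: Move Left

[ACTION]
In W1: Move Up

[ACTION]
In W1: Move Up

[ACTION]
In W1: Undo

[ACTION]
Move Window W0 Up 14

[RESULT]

    ┏━━━━━━━━━━━━━━━━━━━━━━━━━━━━━━┓   
    ┃ CircuitBoard                 ┃   
    ┠──────────────────────────────┨   
    ┃   0 1 2 3 4 5                ┃   
    ┃0  [.]                  B     ┃   
    ┃                        │     ┃   
    ┃1   · ─ ·   C       · ─ ·     ┃   
    ┃                              ┃   
    ┃2   R                         ┃   
    ┃ ┏━━━━━━━━━━━━━━━━━━━━━━━┓    ┃   
    ┃3┃ Sokoban               ┃    ┃   
    ┗━┠───────────────────────┨━━━━┛   
      ┃███████                ┃        
      ┃█□@ ◎□█                ┃        
      ┃█ ███ █                ┃        
      ┃█   ◎ █                ┃        
      ┃█     █                ┃        
      ┃███████                ┃        
      ┃Moves: 0  0/2          ┃        


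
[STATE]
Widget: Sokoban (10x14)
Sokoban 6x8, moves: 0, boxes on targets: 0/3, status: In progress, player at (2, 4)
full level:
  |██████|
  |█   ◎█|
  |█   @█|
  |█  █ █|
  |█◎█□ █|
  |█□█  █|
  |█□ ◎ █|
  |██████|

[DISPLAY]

██████    
█   ◎█    
█   @█    
█  █ █    
█◎█□ █    
█□█  █    
█□ ◎ █    
██████    
Moves: 0  
          
          
          
          
          


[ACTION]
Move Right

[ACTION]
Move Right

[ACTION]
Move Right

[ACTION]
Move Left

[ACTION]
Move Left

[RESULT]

██████    
█   ◎█    
█ @  █    
█  █ █    
█◎█□ █    
█□█  █    
█□ ◎ █    
██████    
Moves: 2  
          
          
          
          
          


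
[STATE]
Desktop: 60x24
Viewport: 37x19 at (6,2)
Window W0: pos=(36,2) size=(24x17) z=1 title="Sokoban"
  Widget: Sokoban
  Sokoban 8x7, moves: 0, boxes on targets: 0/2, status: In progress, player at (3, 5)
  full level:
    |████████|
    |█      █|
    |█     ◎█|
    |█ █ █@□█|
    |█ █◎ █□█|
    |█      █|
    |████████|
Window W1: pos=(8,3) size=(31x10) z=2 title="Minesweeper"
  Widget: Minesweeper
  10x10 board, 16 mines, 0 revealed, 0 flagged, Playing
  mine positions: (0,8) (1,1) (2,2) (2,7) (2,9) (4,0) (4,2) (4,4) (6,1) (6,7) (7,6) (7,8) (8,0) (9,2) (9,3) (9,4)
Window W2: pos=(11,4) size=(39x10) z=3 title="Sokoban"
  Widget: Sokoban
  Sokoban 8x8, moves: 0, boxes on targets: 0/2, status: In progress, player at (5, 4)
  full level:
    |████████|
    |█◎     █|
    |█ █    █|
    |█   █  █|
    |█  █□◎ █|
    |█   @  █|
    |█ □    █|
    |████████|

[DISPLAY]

                              ┏━━━━━━
  ┏━━━━━━━━━━━━━━━━━━━━━━━━━━━━━┓okob
  ┃ M┏━━━━━━━━━━━━━━━━━━━━━━━━━━━━━━━
  ┠──┃ Sokoban                       
  ┃■■┠───────────────────────────────
  ┃■■┃████████                       
  ┃■■┃█◎     █                       
  ┃■■┃█ █    █                       
  ┃■■┃█   █  █                       
  ┃■■┃█  █□◎ █                       
  ┗━━┃█   @  █                       
     ┗━━━━━━━━━━━━━━━━━━━━━━━━━━━━━━━
                              ┃      
                              ┃      
                              ┃      
                              ┃      
                              ┗━━━━━━
                                     
                                     


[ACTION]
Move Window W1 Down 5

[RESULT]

                              ┏━━━━━━
                              ┃ Sokob
     ┏━━━━━━━━━━━━━━━━━━━━━━━━━━━━━━━
     ┃ Sokoban                       
     ┠───────────────────────────────
     ┃████████                       
  ┏━━┃█◎     █                       
  ┃ M┃█ █    █                       
  ┠──┃█   █  █                       
  ┃■■┃█  █□◎ █                       
  ┃■■┃█   @  █                       
  ┃■■┗━━━━━━━━━━━━━━━━━━━━━━━━━━━━━━━
  ┃■■■■■■■■■■                   ┃    
  ┃■■■■■■■■■■                   ┃    
  ┃■■■■■■■■■■                   ┃    
  ┗━━━━━━━━━━━━━━━━━━━━━━━━━━━━━┛    
                              ┗━━━━━━
                                     
                                     


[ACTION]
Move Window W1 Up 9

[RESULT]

  ┠─────────────────────────────┨━━━━
  ┃■■■■■■■■■■                   ┃okob
  ┃■■┏━━━━━━━━━━━━━━━━━━━━━━━━━━━━━━━
  ┃■■┃ Sokoban                       
  ┃■■┠───────────────────────────────
  ┃■■┃████████                       
  ┃■■┃█◎     █                       
  ┗━━┃█ █    █                       
     ┃█   █  █                       
     ┃█  █□◎ █                       
     ┃█   @  █                       
     ┗━━━━━━━━━━━━━━━━━━━━━━━━━━━━━━━
                              ┃      
                              ┃      
                              ┃      
                              ┃      
                              ┗━━━━━━
                                     
                                     


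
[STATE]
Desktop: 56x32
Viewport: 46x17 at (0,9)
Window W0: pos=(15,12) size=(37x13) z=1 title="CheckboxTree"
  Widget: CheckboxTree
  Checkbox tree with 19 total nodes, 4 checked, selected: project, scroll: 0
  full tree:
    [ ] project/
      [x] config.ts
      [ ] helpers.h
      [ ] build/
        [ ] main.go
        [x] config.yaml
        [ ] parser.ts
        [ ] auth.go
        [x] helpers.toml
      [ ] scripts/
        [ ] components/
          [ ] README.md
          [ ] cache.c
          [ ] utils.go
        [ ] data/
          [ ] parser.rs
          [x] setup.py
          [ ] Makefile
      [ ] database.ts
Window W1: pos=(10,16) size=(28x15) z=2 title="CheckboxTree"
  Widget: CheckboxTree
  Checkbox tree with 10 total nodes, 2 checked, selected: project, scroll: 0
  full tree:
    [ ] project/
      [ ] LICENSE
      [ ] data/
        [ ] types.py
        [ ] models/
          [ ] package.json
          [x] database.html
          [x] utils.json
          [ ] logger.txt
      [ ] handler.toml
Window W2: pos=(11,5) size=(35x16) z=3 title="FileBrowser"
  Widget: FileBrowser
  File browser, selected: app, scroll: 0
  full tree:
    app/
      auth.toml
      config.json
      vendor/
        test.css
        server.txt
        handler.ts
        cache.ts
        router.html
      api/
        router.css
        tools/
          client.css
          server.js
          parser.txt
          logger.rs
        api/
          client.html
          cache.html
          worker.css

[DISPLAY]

           ┃    auth.toml                    ┃
           ┃    config.json                  ┃
           ┃    [+] vendor/                  ┃
           ┃    [+] api/                     ┃
           ┃                                 ┃
           ┃                                 ┃
           ┃                                 ┃
          ┏┃                                 ┃
          ┃┃                                 ┃
          ┠┃                                 ┃
          ┃┃                                 ┃
          ┃┗━━━━━━━━━━━━━━━━━━━━━━━━━━━━━━━━━┛
          ┃   [-] data/              ┃        
          ┃     [ ] types.py         ┃        
          ┃     [-] models/          ┃        
          ┃       [ ] package.json   ┃━━━━━━━━
          ┃       [x] database.html  ┃        


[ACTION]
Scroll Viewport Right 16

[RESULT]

 ┃    auth.toml                    ┃          
 ┃    config.json                  ┃          
 ┃    [+] vendor/                  ┃          
 ┃    [+] api/                     ┃━━━━━┓    
 ┃                                 ┃     ┃    
 ┃                                 ┃─────┨    
 ┃                                 ┃     ┃    
┏┃                                 ┃     ┃    
┃┃                                 ┃     ┃    
┠┃                                 ┃     ┃    
┃┃                                 ┃     ┃    
┃┗━━━━━━━━━━━━━━━━━━━━━━━━━━━━━━━━━┛     ┃    
┃   [-] data/              ┃             ┃    
┃     [ ] types.py         ┃             ┃    
┃     [-] models/          ┃             ┃    
┃       [ ] package.json   ┃━━━━━━━━━━━━━┛    
┃       [x] database.html  ┃                  


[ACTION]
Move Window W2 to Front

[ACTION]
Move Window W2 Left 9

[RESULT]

h.toml                    ┃                   
fig.json                  ┃                   
 vendor/                  ┃                   
 api/                     ┃━━━━━━━━━━━━━━┓    
                          ┃              ┃    
                          ┃──────────────┨    
                          ┃              ┃    
                          ┃┓             ┃    
                          ┃┃             ┃    
                          ┃┨             ┃    
                          ┃┃             ┃    
━━━━━━━━━━━━━━━━━━━━━━━━━━┛┃             ┃    
┃   [-] data/              ┃             ┃    
┃     [ ] types.py         ┃             ┃    
┃     [-] models/          ┃             ┃    
┃       [ ] package.json   ┃━━━━━━━━━━━━━┛    
┃       [x] database.html  ┃                  


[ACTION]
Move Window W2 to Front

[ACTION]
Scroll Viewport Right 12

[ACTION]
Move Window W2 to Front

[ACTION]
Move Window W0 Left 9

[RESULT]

h.toml                    ┃                   
fig.json                  ┃                   
 vendor/                  ┃                   
 api/                     ┃━━━━━┓             
                          ┃     ┃             
                          ┃─────┨             
                          ┃     ┃             
                          ┃┓    ┃             
                          ┃┃    ┃             
                          ┃┨    ┃             
                          ┃┃    ┃             
━━━━━━━━━━━━━━━━━━━━━━━━━━┛┃    ┃             
┃   [-] data/              ┃    ┃             
┃     [ ] types.py         ┃    ┃             
┃     [-] models/          ┃    ┃             
┃       [ ] package.json   ┃━━━━┛             
┃       [x] database.html  ┃                  


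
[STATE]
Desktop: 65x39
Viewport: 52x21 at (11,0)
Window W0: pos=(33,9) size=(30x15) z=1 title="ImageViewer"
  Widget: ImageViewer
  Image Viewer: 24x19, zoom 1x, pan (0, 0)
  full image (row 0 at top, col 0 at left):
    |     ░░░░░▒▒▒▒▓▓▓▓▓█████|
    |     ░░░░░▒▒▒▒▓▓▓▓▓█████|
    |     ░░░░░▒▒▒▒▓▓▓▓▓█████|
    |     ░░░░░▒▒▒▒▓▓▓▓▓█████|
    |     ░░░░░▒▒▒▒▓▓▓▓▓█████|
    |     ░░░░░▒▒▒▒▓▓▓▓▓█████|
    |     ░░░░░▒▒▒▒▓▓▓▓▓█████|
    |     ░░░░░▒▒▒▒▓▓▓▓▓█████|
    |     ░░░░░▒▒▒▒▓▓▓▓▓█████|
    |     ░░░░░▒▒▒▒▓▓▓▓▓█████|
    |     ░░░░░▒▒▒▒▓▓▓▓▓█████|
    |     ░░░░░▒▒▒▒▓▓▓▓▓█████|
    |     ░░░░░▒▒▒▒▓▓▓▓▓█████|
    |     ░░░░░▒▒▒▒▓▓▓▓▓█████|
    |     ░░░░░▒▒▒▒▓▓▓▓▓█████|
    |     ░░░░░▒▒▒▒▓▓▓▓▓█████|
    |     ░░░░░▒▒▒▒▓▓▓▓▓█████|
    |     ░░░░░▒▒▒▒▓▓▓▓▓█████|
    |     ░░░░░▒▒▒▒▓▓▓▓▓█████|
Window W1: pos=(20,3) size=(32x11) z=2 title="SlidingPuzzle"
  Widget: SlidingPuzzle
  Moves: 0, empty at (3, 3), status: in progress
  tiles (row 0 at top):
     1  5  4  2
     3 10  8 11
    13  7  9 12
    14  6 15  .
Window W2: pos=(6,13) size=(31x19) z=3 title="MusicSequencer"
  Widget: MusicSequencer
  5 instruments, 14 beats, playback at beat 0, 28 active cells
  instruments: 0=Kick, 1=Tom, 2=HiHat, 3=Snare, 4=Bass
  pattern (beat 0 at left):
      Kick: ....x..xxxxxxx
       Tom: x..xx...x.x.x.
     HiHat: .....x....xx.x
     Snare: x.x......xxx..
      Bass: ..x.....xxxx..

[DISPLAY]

                                                    
                                                    
                                                    
         ┏━━━━━━━━━━━━━━━━━━━━━━━━━━━━━━┓           
         ┃ SlidingPuzzle                ┃           
         ┠──────────────────────────────┨           
         ┃┌────┬────┬────┬────┐         ┃           
         ┃│  1 │  5 │  4 │  2 │         ┃           
         ┃├────┼────┼────┼────┤         ┃           
         ┃│  3 │ 10 │  8 │ 11 │         ┃━━━━━━━━━━┓
         ┃├────┼────┼────┼────┤         ┃          ┃
         ┃│ 13 │  7 │  9 │ 12 │         ┃──────────┨
         ┃├────┼────┼────┼────┤         ┃▓█████    ┃
━━━━━━━━━━━━━━━━━━━━━━━━━┓━━━━━━━━━━━━━━┛▓█████    ┃
icSequencer              ┃  ░░░░░▒▒▒▒▓▓▓▓▓█████    ┃
─────────────────────────┨  ░░░░░▒▒▒▒▓▓▓▓▓█████    ┃
  ▼1234567890123         ┃  ░░░░░▒▒▒▒▓▓▓▓▓█████    ┃
ck····█··███████         ┃  ░░░░░▒▒▒▒▓▓▓▓▓█████    ┃
om█··██···█·█·█·         ┃  ░░░░░▒▒▒▒▓▓▓▓▓█████    ┃
at·····█····██·█         ┃  ░░░░░▒▒▒▒▓▓▓▓▓█████    ┃
re█·█······███··         ┃  ░░░░░▒▒▒▒▓▓▓▓▓█████    ┃


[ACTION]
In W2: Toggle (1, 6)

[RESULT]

                                                    
                                                    
                                                    
         ┏━━━━━━━━━━━━━━━━━━━━━━━━━━━━━━┓           
         ┃ SlidingPuzzle                ┃           
         ┠──────────────────────────────┨           
         ┃┌────┬────┬────┬────┐         ┃           
         ┃│  1 │  5 │  4 │  2 │         ┃           
         ┃├────┼────┼────┼────┤         ┃           
         ┃│  3 │ 10 │  8 │ 11 │         ┃━━━━━━━━━━┓
         ┃├────┼────┼────┼────┤         ┃          ┃
         ┃│ 13 │  7 │  9 │ 12 │         ┃──────────┨
         ┃├────┼────┼────┼────┤         ┃▓█████    ┃
━━━━━━━━━━━━━━━━━━━━━━━━━┓━━━━━━━━━━━━━━┛▓█████    ┃
icSequencer              ┃  ░░░░░▒▒▒▒▓▓▓▓▓█████    ┃
─────────────────────────┨  ░░░░░▒▒▒▒▓▓▓▓▓█████    ┃
  ▼1234567890123         ┃  ░░░░░▒▒▒▒▓▓▓▓▓█████    ┃
ck····█··███████         ┃  ░░░░░▒▒▒▒▓▓▓▓▓█████    ┃
om█··██·█·█·█·█·         ┃  ░░░░░▒▒▒▒▓▓▓▓▓█████    ┃
at·····█····██·█         ┃  ░░░░░▒▒▒▒▓▓▓▓▓█████    ┃
re█·█······███··         ┃  ░░░░░▒▒▒▒▓▓▓▓▓█████    ┃


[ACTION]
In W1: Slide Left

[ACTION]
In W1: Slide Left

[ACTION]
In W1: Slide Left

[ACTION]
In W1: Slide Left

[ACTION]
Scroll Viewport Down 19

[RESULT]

om█··██·█·█·█·█·         ┃  ░░░░░▒▒▒▒▓▓▓▓▓█████    ┃
at·····█····██·█         ┃  ░░░░░▒▒▒▒▓▓▓▓▓█████    ┃
re█·█······███··         ┃  ░░░░░▒▒▒▒▓▓▓▓▓█████    ┃
ss··█·····████··         ┃  ░░░░░▒▒▒▒▓▓▓▓▓█████    ┃
                         ┃  ░░░░░▒▒▒▒▓▓▓▓▓█████    ┃
                         ┃━━━━━━━━━━━━━━━━━━━━━━━━━┛
                         ┃                          
                         ┃                          
                         ┃                          
                         ┃                          
                         ┃                          
                         ┃                          
                         ┃                          
━━━━━━━━━━━━━━━━━━━━━━━━━┛                          
                                                    
                                                    
                                                    
                                                    
                                                    
                                                    
                                                    
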